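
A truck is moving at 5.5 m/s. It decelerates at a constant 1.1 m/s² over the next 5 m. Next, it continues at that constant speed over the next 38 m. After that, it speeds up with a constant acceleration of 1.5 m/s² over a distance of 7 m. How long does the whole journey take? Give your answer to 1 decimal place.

11.0 s

Phase 1 (decelerating): v₀ = 5.50 m/s, a = -1.1 m/s².
v² = v₀² + 2aΔx = 5.50² + 2·-1.1·5 = 19.2 → v = 4.39 m/s
t = (v − v₀)/a = (4.39 − 5.50)/-1.1 = 1.01 s

Phase 2 (constant speed): v₀ = 4.39 m/s, a = 0 m/s².
Constant speed: t = d/v = 38/4.39 = 8.66 s

Phase 3 (accelerating): v₀ = 4.39 m/s, a = 1.5 m/s².
v² = v₀² + 2aΔx = 4.39² + 2·1.5·7 = 40.2 → v = 6.34 m/s
t = (v − v₀)/a = (6.34 − 4.39)/1.5 = 1.30 s
Total time = 1.01 + 8.66 + 1.30 = 11.0 s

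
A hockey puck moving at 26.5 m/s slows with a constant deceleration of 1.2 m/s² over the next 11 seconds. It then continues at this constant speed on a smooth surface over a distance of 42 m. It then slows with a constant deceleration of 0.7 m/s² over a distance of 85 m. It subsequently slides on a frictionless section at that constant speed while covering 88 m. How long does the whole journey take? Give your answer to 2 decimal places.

Phase 1 (decelerating): v₀ = 26.5 m/s, a = -1.2 m/s².
v = v₀ + at = 26.5 + (-1.2)(11) = 13.3 m/s
Δx = v₀t + ½at² = 26.5·11 + 0.5·-1.2·11² = 219 m

Phase 2 (constant speed): v₀ = 13.3 m/s, a = 0 m/s².
Constant speed: t = d/v = 42/13.3 = 3.16 s

Phase 3 (decelerating): v₀ = 13.3 m/s, a = -0.7 m/s².
v² = v₀² + 2aΔx = 13.3² + 2·-0.7·85 = 57.9 → v = 7.61 m/s
t = (v − v₀)/a = (7.61 − 13.3)/-0.7 = 8.13 s

Phase 4 (constant speed): v₀ = 7.61 m/s, a = 0 m/s².
Constant speed: t = d/v = 88/7.61 = 11.6 s
Total time = 11.0 + 3.16 + 8.13 + 11.6 = 33.9 s

33.85 s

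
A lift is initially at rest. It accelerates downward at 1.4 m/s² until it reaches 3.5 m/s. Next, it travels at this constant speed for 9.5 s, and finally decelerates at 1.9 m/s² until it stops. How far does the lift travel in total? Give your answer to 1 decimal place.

Phase 1 (accelerating): v₀ = 0 m/s, a = 1.4 m/s².
v = v₀ + at → t = (3.5 − 0) / 1.4 = 2.50 s
v² = v₀² + 2aΔx → Δx = (3.5² − 0²)/(2·1.4) = 4.38 m

Phase 2 (constant speed): v₀ = 3.50 m/s, a = 0 m/s².
v = v₀ + at = 3.50 + (0)(9.5) = 3.50 m/s
Δx = v₀t + ½at² = 3.50·9.5 + 0.5·0·9.5² = 33.2 m

Phase 3 (decelerating): v₀ = 3.50 m/s, a = -1.9 m/s².
v = v₀ + at → t = (0 − 3.50) / -1.9 = 1.84 s
v² = v₀² + 2aΔx → Δx = (0² − 3.50²)/(2·-1.9) = 3.22 m
Total distance = 4.38 + 33.2 + 3.22 = 40.8 m

40.8 m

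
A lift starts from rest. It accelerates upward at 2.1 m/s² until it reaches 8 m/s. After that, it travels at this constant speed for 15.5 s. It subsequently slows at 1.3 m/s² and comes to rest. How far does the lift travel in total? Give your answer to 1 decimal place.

163.9 m

Phase 1 (accelerating): v₀ = 0 m/s, a = 2.1 m/s².
v = v₀ + at → t = (8 − 0) / 2.1 = 3.81 s
v² = v₀² + 2aΔx → Δx = (8² − 0²)/(2·2.1) = 15.2 m

Phase 2 (constant speed): v₀ = 8.00 m/s, a = 0 m/s².
v = v₀ + at = 8.00 + (0)(15.5) = 8.00 m/s
Δx = v₀t + ½at² = 8.00·15.5 + 0.5·0·15.5² = 124 m

Phase 3 (decelerating): v₀ = 8.00 m/s, a = -1.3 m/s².
v = v₀ + at → t = (0 − 8.00) / -1.3 = 6.15 s
v² = v₀² + 2aΔx → Δx = (0² − 8.00²)/(2·-1.3) = 24.6 m
Total distance = 15.2 + 124 + 24.6 = 164 m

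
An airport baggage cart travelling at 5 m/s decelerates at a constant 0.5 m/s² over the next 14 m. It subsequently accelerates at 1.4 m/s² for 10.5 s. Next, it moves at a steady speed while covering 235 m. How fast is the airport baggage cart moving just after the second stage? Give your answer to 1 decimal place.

Phase 1 (decelerating): v₀ = 5.00 m/s, a = -0.5 m/s².
v² = v₀² + 2aΔx = 5.00² + 2·-0.5·14 = 11.0 → v = 3.32 m/s
t = (v − v₀)/a = (3.32 − 5.00)/-0.5 = 3.37 s

Phase 2 (accelerating): v₀ = 3.32 m/s, a = 1.4 m/s².
v = v₀ + at = 3.32 + (1.4)(10.5) = 18.0 m/s
Δx = v₀t + ½at² = 3.32·10.5 + 0.5·1.4·10.5² = 112 m
Speed at end of phase 2 = 18.0 m/s

18.0 m/s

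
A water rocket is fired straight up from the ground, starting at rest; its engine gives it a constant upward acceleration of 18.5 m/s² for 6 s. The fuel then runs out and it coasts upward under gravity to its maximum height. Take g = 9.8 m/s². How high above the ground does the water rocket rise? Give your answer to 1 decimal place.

961.6 m

Phase 1 (powered ascent): v₀ = 0 m/s, a = 18.5 m/s².
v = v₀ + at = 0 + (18.5)(6) = 111 m/s
Δx = v₀t + ½at² = 0·6 + 0.5·18.5·6² = 333 m

Phase 2 (coasting upward): v₀ = 111 m/s, a = -9.8 m/s².
v = v₀ + at → t = (0 − 111) / -9.8 = 11.3 s
v² = v₀² + 2aΔx → Δx = (0² − 111²)/(2·-9.8) = 629 m
Maximum height = 333 + 629 = 962 m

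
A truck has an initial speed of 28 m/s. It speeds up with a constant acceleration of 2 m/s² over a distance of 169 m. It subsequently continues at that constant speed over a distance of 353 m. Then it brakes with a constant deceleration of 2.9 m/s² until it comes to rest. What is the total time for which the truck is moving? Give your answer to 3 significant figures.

27.5 s

Phase 1 (accelerating): v₀ = 28.0 m/s, a = 2 m/s².
v² = v₀² + 2aΔx = 28.0² + 2·2·169 = 1460 → v = 38.2 m/s
t = (v − v₀)/a = (38.2 − 28.0)/2 = 5.10 s

Phase 2 (constant speed): v₀ = 38.2 m/s, a = 0 m/s².
Constant speed: t = d/v = 353/38.2 = 9.24 s

Phase 3 (decelerating): v₀ = 38.2 m/s, a = -2.9 m/s².
v = v₀ + at → t = (0 − 38.2) / -2.9 = 13.2 s
v² = v₀² + 2aΔx → Δx = (0² − 38.2²)/(2·-2.9) = 252 m
Total time = 5.10 + 9.24 + 13.2 = 27.5 s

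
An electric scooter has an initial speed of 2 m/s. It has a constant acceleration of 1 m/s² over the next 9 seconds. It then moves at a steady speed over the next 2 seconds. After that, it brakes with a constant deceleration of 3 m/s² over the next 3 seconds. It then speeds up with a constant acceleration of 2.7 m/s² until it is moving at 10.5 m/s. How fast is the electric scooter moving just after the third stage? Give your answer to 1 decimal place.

Phase 1 (accelerating): v₀ = 2.00 m/s, a = 1 m/s².
v = v₀ + at = 2.00 + (1)(9) = 11.0 m/s
Δx = v₀t + ½at² = 2.00·9 + 0.5·1·9² = 58.5 m

Phase 2 (constant speed): v₀ = 11.0 m/s, a = 0 m/s².
v = v₀ + at = 11.0 + (0)(2) = 11.0 m/s
Δx = v₀t + ½at² = 11.0·2 + 0.5·0·2² = 22.0 m

Phase 3 (decelerating): v₀ = 11.0 m/s, a = -3 m/s².
v = v₀ + at = 11.0 + (-3)(3) = 2.00 m/s
Δx = v₀t + ½at² = 11.0·3 + 0.5·-3·3² = 19.5 m
Speed at end of phase 3 = 2.00 m/s

2.0 m/s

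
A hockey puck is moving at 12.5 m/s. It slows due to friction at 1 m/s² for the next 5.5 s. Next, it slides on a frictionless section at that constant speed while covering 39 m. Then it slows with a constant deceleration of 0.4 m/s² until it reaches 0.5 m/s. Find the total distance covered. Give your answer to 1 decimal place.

Phase 1 (decelerating): v₀ = 12.5 m/s, a = -1 m/s².
v = v₀ + at = 12.5 + (-1)(5.5) = 7.00 m/s
Δx = v₀t + ½at² = 12.5·5.5 + 0.5·-1·5.5² = 53.6 m

Phase 2 (constant speed): v₀ = 7.00 m/s, a = 0 m/s².
Constant speed: t = d/v = 39/7.00 = 5.57 s

Phase 3 (decelerating): v₀ = 7.00 m/s, a = -0.4 m/s².
v = v₀ + at → t = (0.5 − 7.00) / -0.4 = 16.2 s
v² = v₀² + 2aΔx → Δx = (0.5² − 7.00²)/(2·-0.4) = 60.9 m
Total distance = 53.6 + 39.0 + 60.9 = 154 m

153.6 m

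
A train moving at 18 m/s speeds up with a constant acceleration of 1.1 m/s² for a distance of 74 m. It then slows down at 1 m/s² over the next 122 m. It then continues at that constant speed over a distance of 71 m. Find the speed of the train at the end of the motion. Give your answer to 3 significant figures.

15.6 m/s

Phase 1 (accelerating): v₀ = 18.0 m/s, a = 1.1 m/s².
v² = v₀² + 2aΔx = 18.0² + 2·1.1·74 = 487 → v = 22.1 m/s
t = (v − v₀)/a = (22.1 − 18.0)/1.1 = 3.69 s

Phase 2 (decelerating): v₀ = 22.1 m/s, a = -1 m/s².
v² = v₀² + 2aΔx = 22.1² + 2·-1·122 = 243 → v = 15.6 m/s
t = (v − v₀)/a = (15.6 − 22.1)/-1 = 6.48 s

Phase 3 (constant speed): v₀ = 15.6 m/s, a = 0 m/s².
Constant speed: t = d/v = 71/15.6 = 4.56 s
Final speed = 15.6 m/s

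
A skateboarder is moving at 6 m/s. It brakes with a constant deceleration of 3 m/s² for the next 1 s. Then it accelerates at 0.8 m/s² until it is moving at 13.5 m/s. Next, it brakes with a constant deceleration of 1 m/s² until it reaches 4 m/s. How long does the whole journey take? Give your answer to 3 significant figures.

23.6 s

Phase 1 (decelerating): v₀ = 6.00 m/s, a = -3 m/s².
v = v₀ + at = 6.00 + (-3)(1) = 3.00 m/s
Δx = v₀t + ½at² = 6.00·1 + 0.5·-3·1² = 4.50 m

Phase 2 (accelerating): v₀ = 3.00 m/s, a = 0.8 m/s².
v = v₀ + at → t = (13.5 − 3.00) / 0.8 = 13.1 s
v² = v₀² + 2aΔx → Δx = (13.5² − 3.00²)/(2·0.8) = 108 m

Phase 3 (decelerating): v₀ = 13.5 m/s, a = -1 m/s².
v = v₀ + at → t = (4 − 13.5) / -1 = 9.50 s
v² = v₀² + 2aΔx → Δx = (4² − 13.5²)/(2·-1) = 83.1 m
Total time = 1.00 + 13.1 + 9.50 = 23.6 s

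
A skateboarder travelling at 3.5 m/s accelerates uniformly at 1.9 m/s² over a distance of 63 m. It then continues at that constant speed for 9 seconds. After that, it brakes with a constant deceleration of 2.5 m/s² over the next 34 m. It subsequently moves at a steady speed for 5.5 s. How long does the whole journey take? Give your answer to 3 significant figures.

23.7 s

Phase 1 (accelerating): v₀ = 3.50 m/s, a = 1.9 m/s².
v² = v₀² + 2aΔx = 3.50² + 2·1.9·63 = 252 → v = 15.9 m/s
t = (v − v₀)/a = (15.9 − 3.50)/1.9 = 6.51 s

Phase 2 (constant speed): v₀ = 15.9 m/s, a = 0 m/s².
v = v₀ + at = 15.9 + (0)(9) = 15.9 m/s
Δx = v₀t + ½at² = 15.9·9 + 0.5·0·9² = 143 m

Phase 3 (decelerating): v₀ = 15.9 m/s, a = -2.5 m/s².
v² = v₀² + 2aΔx = 15.9² + 2·-2.5·34 = 81.6 → v = 9.04 m/s
t = (v − v₀)/a = (9.04 − 15.9)/-2.5 = 2.73 s

Phase 4 (constant speed): v₀ = 9.04 m/s, a = 0 m/s².
v = v₀ + at = 9.04 + (0)(5.5) = 9.04 m/s
Δx = v₀t + ½at² = 9.04·5.5 + 0.5·0·5.5² = 49.7 m
Total time = 6.51 + 9.00 + 2.73 + 5.50 = 23.7 s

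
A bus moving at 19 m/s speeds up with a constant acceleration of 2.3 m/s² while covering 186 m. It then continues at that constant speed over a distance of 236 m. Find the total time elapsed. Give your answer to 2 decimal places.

13.67 s

Phase 1 (accelerating): v₀ = 19.0 m/s, a = 2.3 m/s².
v² = v₀² + 2aΔx = 19.0² + 2·2.3·186 = 1220 → v = 34.9 m/s
t = (v − v₀)/a = (34.9 − 19.0)/2.3 = 6.90 s

Phase 2 (constant speed): v₀ = 34.9 m/s, a = 0 m/s².
Constant speed: t = d/v = 236/34.9 = 6.77 s
Total time = 6.90 + 6.77 = 13.7 s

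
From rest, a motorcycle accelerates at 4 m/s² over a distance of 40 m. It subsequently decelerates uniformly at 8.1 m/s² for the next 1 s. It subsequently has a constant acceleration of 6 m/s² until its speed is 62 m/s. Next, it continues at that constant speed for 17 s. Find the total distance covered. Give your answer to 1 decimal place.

Phase 1 (accelerating): v₀ = 0 m/s, a = 4 m/s².
v² = v₀² + 2aΔx = 0² + 2·4·40 = 320 → v = 17.9 m/s
t = (v − v₀)/a = (17.9 − 0)/4 = 4.47 s

Phase 2 (decelerating): v₀ = 17.9 m/s, a = -8.1 m/s².
v = v₀ + at = 17.9 + (-8.1)(1) = 9.79 m/s
Δx = v₀t + ½at² = 17.9·1 + 0.5·-8.1·1² = 13.8 m

Phase 3 (accelerating): v₀ = 9.79 m/s, a = 6 m/s².
v = v₀ + at → t = (62 − 9.79) / 6 = 8.70 s
v² = v₀² + 2aΔx → Δx = (62² − 9.79²)/(2·6) = 312 m

Phase 4 (constant speed): v₀ = 62.0 m/s, a = 0 m/s².
v = v₀ + at = 62.0 + (0)(17) = 62.0 m/s
Δx = v₀t + ½at² = 62.0·17 + 0.5·0·17² = 1050 m
Total distance = 40.0 + 13.8 + 312 + 1050 = 1420 m

1420.2 m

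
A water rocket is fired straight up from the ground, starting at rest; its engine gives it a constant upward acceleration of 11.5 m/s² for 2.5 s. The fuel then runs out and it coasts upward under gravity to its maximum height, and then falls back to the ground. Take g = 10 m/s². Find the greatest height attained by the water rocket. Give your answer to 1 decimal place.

77.3 m

Phase 1 (powered ascent): v₀ = 0 m/s, a = 11.5 m/s².
v = v₀ + at = 0 + (11.5)(2.5) = 28.8 m/s
Δx = v₀t + ½at² = 0·2.5 + 0.5·11.5·2.5² = 35.9 m

Phase 2 (coasting upward): v₀ = 28.8 m/s, a = -10 m/s².
v = v₀ + at → t = (0 − 28.8) / -10 = 2.88 s
v² = v₀² + 2aΔx → Δx = (0² − 28.8²)/(2·-10) = 41.3 m
Maximum height = 35.9 + 41.3 = 77.3 m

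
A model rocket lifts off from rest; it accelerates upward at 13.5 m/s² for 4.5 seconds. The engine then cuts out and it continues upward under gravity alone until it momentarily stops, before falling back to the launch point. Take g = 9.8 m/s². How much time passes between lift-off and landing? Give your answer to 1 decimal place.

18.8 s

Phase 1 (powered ascent): v₀ = 0 m/s, a = 13.5 m/s².
v = v₀ + at = 0 + (13.5)(4.5) = 60.8 m/s
Δx = v₀t + ½at² = 0·4.5 + 0.5·13.5·4.5² = 137 m

Phase 2 (coasting upward): v₀ = 60.8 m/s, a = -9.8 m/s².
v = v₀ + at → t = (0 − 60.8) / -9.8 = 6.20 s
v² = v₀² + 2aΔx → Δx = (0² − 60.8²)/(2·-9.8) = 188 m

Phase 3 (free fall): v₀ = 0 m/s, a = -9.8 m/s².
Falls 325 m from rest: t = √(2·325/9.8) = 8.14 s; v = g·t = 79.8 m/s.
Total time = 4.50 + 6.20 + 8.14 = 18.8 s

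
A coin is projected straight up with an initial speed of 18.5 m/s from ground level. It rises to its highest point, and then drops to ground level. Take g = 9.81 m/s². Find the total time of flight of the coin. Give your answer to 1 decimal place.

Phase 1 (rising): v₀ = 18.5 m/s, a = -9.81 m/s².
v = v₀ + at → t = (0 − 18.5) / -9.81 = 1.89 s
v² = v₀² + 2aΔx → Δx = (0² − 18.5²)/(2·-9.81) = 17.4 m

Phase 2 (falling): v₀ = 0 m/s, a = -9.81 m/s².
Falls 17.4 m from rest: t = √(2·17.4/9.81) = 1.89 s; v = g·t = 18.5 m/s.
Total time = 1.89 + 1.89 = 3.77 s

3.8 s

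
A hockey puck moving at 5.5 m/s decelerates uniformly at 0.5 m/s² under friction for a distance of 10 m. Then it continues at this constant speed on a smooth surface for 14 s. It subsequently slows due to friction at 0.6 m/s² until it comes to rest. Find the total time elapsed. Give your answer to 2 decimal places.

23.50 s

Phase 1 (decelerating): v₀ = 5.50 m/s, a = -0.5 m/s².
v² = v₀² + 2aΔx = 5.50² + 2·-0.5·10 = 20.2 → v = 4.50 m/s
t = (v − v₀)/a = (4.50 − 5.50)/-0.5 = 2.00 s

Phase 2 (constant speed): v₀ = 4.50 m/s, a = 0 m/s².
v = v₀ + at = 4.50 + (0)(14) = 4.50 m/s
Δx = v₀t + ½at² = 4.50·14 + 0.5·0·14² = 63.0 m

Phase 3 (decelerating): v₀ = 4.50 m/s, a = -0.6 m/s².
v = v₀ + at → t = (0 − 4.50) / -0.6 = 7.50 s
v² = v₀² + 2aΔx → Δx = (0² − 4.50²)/(2·-0.6) = 16.9 m
Total time = 2.00 + 14.0 + 7.50 = 23.5 s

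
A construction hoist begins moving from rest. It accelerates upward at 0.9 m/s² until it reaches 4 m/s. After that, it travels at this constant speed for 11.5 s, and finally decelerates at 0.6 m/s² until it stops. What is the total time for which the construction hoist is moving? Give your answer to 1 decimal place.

22.6 s

Phase 1 (accelerating): v₀ = 0 m/s, a = 0.9 m/s².
v = v₀ + at → t = (4 − 0) / 0.9 = 4.44 s
v² = v₀² + 2aΔx → Δx = (4² − 0²)/(2·0.9) = 8.89 m

Phase 2 (constant speed): v₀ = 4.00 m/s, a = 0 m/s².
v = v₀ + at = 4.00 + (0)(11.5) = 4.00 m/s
Δx = v₀t + ½at² = 4.00·11.5 + 0.5·0·11.5² = 46.0 m

Phase 3 (decelerating): v₀ = 4.00 m/s, a = -0.6 m/s².
v = v₀ + at → t = (0 − 4.00) / -0.6 = 6.67 s
v² = v₀² + 2aΔx → Δx = (0² − 4.00²)/(2·-0.6) = 13.3 m
Total time = 4.44 + 11.5 + 6.67 = 22.6 s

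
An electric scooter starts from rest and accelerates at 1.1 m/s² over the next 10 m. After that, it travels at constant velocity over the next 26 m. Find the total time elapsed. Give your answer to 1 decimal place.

Phase 1 (accelerating): v₀ = 0 m/s, a = 1.1 m/s².
v² = v₀² + 2aΔx = 0² + 2·1.1·10 = 22.0 → v = 4.69 m/s
t = (v − v₀)/a = (4.69 − 0)/1.1 = 4.26 s

Phase 2 (constant speed): v₀ = 4.69 m/s, a = 0 m/s².
Constant speed: t = d/v = 26/4.69 = 5.54 s
Total time = 4.26 + 5.54 = 9.81 s

9.8 s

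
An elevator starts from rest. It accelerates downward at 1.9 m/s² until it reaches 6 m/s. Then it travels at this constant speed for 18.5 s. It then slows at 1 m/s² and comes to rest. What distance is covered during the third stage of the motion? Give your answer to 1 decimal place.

Phase 1 (accelerating): v₀ = 0 m/s, a = 1.9 m/s².
v = v₀ + at → t = (6 − 0) / 1.9 = 3.16 s
v² = v₀² + 2aΔx → Δx = (6² − 0²)/(2·1.9) = 9.47 m

Phase 2 (constant speed): v₀ = 6.00 m/s, a = 0 m/s².
v = v₀ + at = 6.00 + (0)(18.5) = 6.00 m/s
Δx = v₀t + ½at² = 6.00·18.5 + 0.5·0·18.5² = 111 m

Phase 3 (decelerating): v₀ = 6.00 m/s, a = -1 m/s².
v = v₀ + at → t = (0 − 6.00) / -1 = 6.00 s
v² = v₀² + 2aΔx → Δx = (0² − 6.00²)/(2·-1) = 18.0 m
Distance in phase 3 = 18.0 m

18.0 m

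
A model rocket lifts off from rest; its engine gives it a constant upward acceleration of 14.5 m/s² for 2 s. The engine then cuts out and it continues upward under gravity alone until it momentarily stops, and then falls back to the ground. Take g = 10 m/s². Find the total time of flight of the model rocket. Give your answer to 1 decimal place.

8.7 s

Phase 1 (powered ascent): v₀ = 0 m/s, a = 14.5 m/s².
v = v₀ + at = 0 + (14.5)(2) = 29.0 m/s
Δx = v₀t + ½at² = 0·2 + 0.5·14.5·2² = 29.0 m

Phase 2 (coasting upward): v₀ = 29.0 m/s, a = -10 m/s².
v = v₀ + at → t = (0 − 29.0) / -10 = 2.90 s
v² = v₀² + 2aΔx → Δx = (0² − 29.0²)/(2·-10) = 42.0 m

Phase 3 (free fall): v₀ = 0 m/s, a = -10 m/s².
Falls 71.0 m from rest: t = √(2·71.0/10) = 3.77 s; v = g·t = 37.7 m/s.
Total time = 2.00 + 2.90 + 3.77 = 8.67 s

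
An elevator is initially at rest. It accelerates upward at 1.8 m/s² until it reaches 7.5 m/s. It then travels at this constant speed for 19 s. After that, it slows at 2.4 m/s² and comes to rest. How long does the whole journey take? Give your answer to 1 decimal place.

26.3 s

Phase 1 (accelerating): v₀ = 0 m/s, a = 1.8 m/s².
v = v₀ + at → t = (7.5 − 0) / 1.8 = 4.17 s
v² = v₀² + 2aΔx → Δx = (7.5² − 0²)/(2·1.8) = 15.6 m

Phase 2 (constant speed): v₀ = 7.50 m/s, a = 0 m/s².
v = v₀ + at = 7.50 + (0)(19) = 7.50 m/s
Δx = v₀t + ½at² = 7.50·19 + 0.5·0·19² = 142 m

Phase 3 (decelerating): v₀ = 7.50 m/s, a = -2.4 m/s².
v = v₀ + at → t = (0 − 7.50) / -2.4 = 3.12 s
v² = v₀² + 2aΔx → Δx = (0² − 7.50²)/(2·-2.4) = 11.7 m
Total time = 4.17 + 19.0 + 3.12 = 26.3 s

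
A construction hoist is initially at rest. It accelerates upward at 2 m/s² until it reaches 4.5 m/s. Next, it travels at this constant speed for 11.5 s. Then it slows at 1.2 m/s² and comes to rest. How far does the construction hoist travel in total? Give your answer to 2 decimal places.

65.25 m

Phase 1 (accelerating): v₀ = 0 m/s, a = 2 m/s².
v = v₀ + at → t = (4.5 − 0) / 2 = 2.25 s
v² = v₀² + 2aΔx → Δx = (4.5² − 0²)/(2·2) = 5.06 m

Phase 2 (constant speed): v₀ = 4.50 m/s, a = 0 m/s².
v = v₀ + at = 4.50 + (0)(11.5) = 4.50 m/s
Δx = v₀t + ½at² = 4.50·11.5 + 0.5·0·11.5² = 51.8 m

Phase 3 (decelerating): v₀ = 4.50 m/s, a = -1.2 m/s².
v = v₀ + at → t = (0 − 4.50) / -1.2 = 3.75 s
v² = v₀² + 2aΔx → Δx = (0² − 4.50²)/(2·-1.2) = 8.44 m
Total distance = 5.06 + 51.8 + 8.44 = 65.2 m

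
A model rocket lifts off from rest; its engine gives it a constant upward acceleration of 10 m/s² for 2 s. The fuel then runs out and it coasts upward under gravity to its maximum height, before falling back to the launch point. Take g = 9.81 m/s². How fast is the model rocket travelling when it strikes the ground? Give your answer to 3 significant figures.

28.1 m/s

Phase 1 (powered ascent): v₀ = 0 m/s, a = 10 m/s².
v = v₀ + at = 0 + (10)(2) = 20.0 m/s
Δx = v₀t + ½at² = 0·2 + 0.5·10·2² = 20.0 m

Phase 2 (coasting upward): v₀ = 20.0 m/s, a = -9.81 m/s².
v = v₀ + at → t = (0 − 20.0) / -9.81 = 2.04 s
v² = v₀² + 2aΔx → Δx = (0² − 20.0²)/(2·-9.81) = 20.4 m

Phase 3 (free fall): v₀ = 0 m/s, a = -9.81 m/s².
Falls 40.4 m from rest: t = √(2·40.4/9.81) = 2.87 s; v = g·t = 28.1 m/s.
Impact speed = 28.1 m/s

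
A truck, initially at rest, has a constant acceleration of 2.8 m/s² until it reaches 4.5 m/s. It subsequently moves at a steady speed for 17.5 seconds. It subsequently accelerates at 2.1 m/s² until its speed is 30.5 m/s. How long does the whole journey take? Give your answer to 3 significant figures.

31.5 s

Phase 1 (accelerating): v₀ = 0 m/s, a = 2.8 m/s².
v = v₀ + at → t = (4.5 − 0) / 2.8 = 1.61 s
v² = v₀² + 2aΔx → Δx = (4.5² − 0²)/(2·2.8) = 3.62 m

Phase 2 (constant speed): v₀ = 4.50 m/s, a = 0 m/s².
v = v₀ + at = 4.50 + (0)(17.5) = 4.50 m/s
Δx = v₀t + ½at² = 4.50·17.5 + 0.5·0·17.5² = 78.8 m

Phase 3 (accelerating): v₀ = 4.50 m/s, a = 2.1 m/s².
v = v₀ + at → t = (30.5 − 4.50) / 2.1 = 12.4 s
v² = v₀² + 2aΔx → Δx = (30.5² − 4.50²)/(2·2.1) = 217 m
Total time = 1.61 + 17.5 + 12.4 = 31.5 s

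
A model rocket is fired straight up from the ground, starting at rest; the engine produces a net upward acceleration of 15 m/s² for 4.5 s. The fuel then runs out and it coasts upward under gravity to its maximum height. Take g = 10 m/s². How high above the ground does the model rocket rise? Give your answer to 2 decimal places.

Phase 1 (powered ascent): v₀ = 0 m/s, a = 15 m/s².
v = v₀ + at = 0 + (15)(4.5) = 67.5 m/s
Δx = v₀t + ½at² = 0·4.5 + 0.5·15·4.5² = 152 m

Phase 2 (coasting upward): v₀ = 67.5 m/s, a = -10 m/s².
v = v₀ + at → t = (0 − 67.5) / -10 = 6.75 s
v² = v₀² + 2aΔx → Δx = (0² − 67.5²)/(2·-10) = 228 m
Maximum height = 152 + 228 = 380 m

379.69 m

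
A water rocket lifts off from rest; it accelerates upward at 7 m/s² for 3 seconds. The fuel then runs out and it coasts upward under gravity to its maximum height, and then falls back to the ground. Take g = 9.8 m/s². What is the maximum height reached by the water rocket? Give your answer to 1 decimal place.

Phase 1 (powered ascent): v₀ = 0 m/s, a = 7 m/s².
v = v₀ + at = 0 + (7)(3) = 21.0 m/s
Δx = v₀t + ½at² = 0·3 + 0.5·7·3² = 31.5 m

Phase 2 (coasting upward): v₀ = 21.0 m/s, a = -9.8 m/s².
v = v₀ + at → t = (0 − 21.0) / -9.8 = 2.14 s
v² = v₀² + 2aΔx → Δx = (0² − 21.0²)/(2·-9.8) = 22.5 m
Maximum height = 31.5 + 22.5 = 54.0 m

54.0 m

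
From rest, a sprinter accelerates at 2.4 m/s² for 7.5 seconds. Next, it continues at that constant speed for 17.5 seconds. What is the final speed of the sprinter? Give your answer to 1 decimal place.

18.0 m/s

Phase 1 (accelerating): v₀ = 0 m/s, a = 2.4 m/s².
v = v₀ + at = 0 + (2.4)(7.5) = 18.0 m/s
Δx = v₀t + ½at² = 0·7.5 + 0.5·2.4·7.5² = 67.5 m

Phase 2 (constant speed): v₀ = 18.0 m/s, a = 0 m/s².
v = v₀ + at = 18.0 + (0)(17.5) = 18.0 m/s
Δx = v₀t + ½at² = 18.0·17.5 + 0.5·0·17.5² = 315 m
Final speed = 18.0 m/s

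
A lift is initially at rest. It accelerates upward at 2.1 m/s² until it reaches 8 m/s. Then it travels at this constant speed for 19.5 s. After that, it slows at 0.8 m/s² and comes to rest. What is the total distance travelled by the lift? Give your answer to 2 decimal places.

211.24 m

Phase 1 (accelerating): v₀ = 0 m/s, a = 2.1 m/s².
v = v₀ + at → t = (8 − 0) / 2.1 = 3.81 s
v² = v₀² + 2aΔx → Δx = (8² − 0²)/(2·2.1) = 15.2 m

Phase 2 (constant speed): v₀ = 8.00 m/s, a = 0 m/s².
v = v₀ + at = 8.00 + (0)(19.5) = 8.00 m/s
Δx = v₀t + ½at² = 8.00·19.5 + 0.5·0·19.5² = 156 m

Phase 3 (decelerating): v₀ = 8.00 m/s, a = -0.8 m/s².
v = v₀ + at → t = (0 − 8.00) / -0.8 = 10.0 s
v² = v₀² + 2aΔx → Δx = (0² − 8.00²)/(2·-0.8) = 40.0 m
Total distance = 15.2 + 156 + 40.0 = 211 m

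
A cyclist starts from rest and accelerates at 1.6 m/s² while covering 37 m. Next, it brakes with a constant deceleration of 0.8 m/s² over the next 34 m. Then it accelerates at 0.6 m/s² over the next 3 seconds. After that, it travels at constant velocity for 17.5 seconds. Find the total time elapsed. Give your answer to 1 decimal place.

30.9 s

Phase 1 (accelerating): v₀ = 0 m/s, a = 1.6 m/s².
v² = v₀² + 2aΔx = 0² + 2·1.6·37 = 118 → v = 10.9 m/s
t = (v − v₀)/a = (10.9 − 0)/1.6 = 6.80 s

Phase 2 (decelerating): v₀ = 10.9 m/s, a = -0.8 m/s².
v² = v₀² + 2aΔx = 10.9² + 2·-0.8·34 = 64.0 → v = 8.00 m/s
t = (v − v₀)/a = (8.00 − 10.9)/-0.8 = 3.60 s

Phase 3 (accelerating): v₀ = 8.00 m/s, a = 0.6 m/s².
v = v₀ + at = 8.00 + (0.6)(3) = 9.80 m/s
Δx = v₀t + ½at² = 8.00·3 + 0.5·0.6·3² = 26.7 m

Phase 4 (constant speed): v₀ = 9.80 m/s, a = 0 m/s².
v = v₀ + at = 9.80 + (0)(17.5) = 9.80 m/s
Δx = v₀t + ½at² = 9.80·17.5 + 0.5·0·17.5² = 171 m
Total time = 6.80 + 3.60 + 3.00 + 17.5 = 30.9 s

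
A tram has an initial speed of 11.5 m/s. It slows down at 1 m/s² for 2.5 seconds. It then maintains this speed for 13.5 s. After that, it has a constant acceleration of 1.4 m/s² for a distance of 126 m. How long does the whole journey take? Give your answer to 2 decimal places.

24.45 s

Phase 1 (decelerating): v₀ = 11.5 m/s, a = -1 m/s².
v = v₀ + at = 11.5 + (-1)(2.5) = 9.00 m/s
Δx = v₀t + ½at² = 11.5·2.5 + 0.5·-1·2.5² = 25.6 m

Phase 2 (constant speed): v₀ = 9.00 m/s, a = 0 m/s².
v = v₀ + at = 9.00 + (0)(13.5) = 9.00 m/s
Δx = v₀t + ½at² = 9.00·13.5 + 0.5·0·13.5² = 122 m

Phase 3 (accelerating): v₀ = 9.00 m/s, a = 1.4 m/s².
v² = v₀² + 2aΔx = 9.00² + 2·1.4·126 = 434 → v = 20.8 m/s
t = (v − v₀)/a = (20.8 − 9.00)/1.4 = 8.45 s
Total time = 2.50 + 13.5 + 8.45 = 24.4 s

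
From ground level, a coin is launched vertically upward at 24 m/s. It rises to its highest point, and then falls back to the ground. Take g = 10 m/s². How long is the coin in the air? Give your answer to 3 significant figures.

4.80 s

Phase 1 (rising): v₀ = 24.0 m/s, a = -10 m/s².
v = v₀ + at → t = (0 − 24.0) / -10 = 2.40 s
v² = v₀² + 2aΔx → Δx = (0² − 24.0²)/(2·-10) = 28.8 m

Phase 2 (falling): v₀ = 0 m/s, a = -10 m/s².
Falls 28.8 m from rest: t = √(2·28.8/10) = 2.40 s; v = g·t = 24.0 m/s.
Total time = 2.40 + 2.40 = 4.80 s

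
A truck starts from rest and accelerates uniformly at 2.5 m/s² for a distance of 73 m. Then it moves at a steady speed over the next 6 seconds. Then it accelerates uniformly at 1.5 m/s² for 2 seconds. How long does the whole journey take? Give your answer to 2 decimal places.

Phase 1 (accelerating): v₀ = 0 m/s, a = 2.5 m/s².
v² = v₀² + 2aΔx = 0² + 2·2.5·73 = 365 → v = 19.1 m/s
t = (v − v₀)/a = (19.1 − 0)/2.5 = 7.64 s

Phase 2 (constant speed): v₀ = 19.1 m/s, a = 0 m/s².
v = v₀ + at = 19.1 + (0)(6) = 19.1 m/s
Δx = v₀t + ½at² = 19.1·6 + 0.5·0·6² = 115 m

Phase 3 (accelerating): v₀ = 19.1 m/s, a = 1.5 m/s².
v = v₀ + at = 19.1 + (1.5)(2) = 22.1 m/s
Δx = v₀t + ½at² = 19.1·2 + 0.5·1.5·2² = 41.2 m
Total time = 7.64 + 6.00 + 2.00 = 15.6 s

15.64 s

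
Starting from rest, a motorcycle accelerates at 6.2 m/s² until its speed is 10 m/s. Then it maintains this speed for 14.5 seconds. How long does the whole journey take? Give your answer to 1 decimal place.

16.1 s

Phase 1 (accelerating): v₀ = 0 m/s, a = 6.2 m/s².
v = v₀ + at → t = (10 − 0) / 6.2 = 1.61 s
v² = v₀² + 2aΔx → Δx = (10² − 0²)/(2·6.2) = 8.06 m

Phase 2 (constant speed): v₀ = 10.0 m/s, a = 0 m/s².
v = v₀ + at = 10.0 + (0)(14.5) = 10.0 m/s
Δx = v₀t + ½at² = 10.0·14.5 + 0.5·0·14.5² = 145 m
Total time = 1.61 + 14.5 = 16.1 s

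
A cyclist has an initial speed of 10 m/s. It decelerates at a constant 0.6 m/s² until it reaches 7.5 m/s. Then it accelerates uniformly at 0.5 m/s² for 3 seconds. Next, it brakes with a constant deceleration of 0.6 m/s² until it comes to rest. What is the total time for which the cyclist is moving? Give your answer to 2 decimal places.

Phase 1 (decelerating): v₀ = 10.0 m/s, a = -0.6 m/s².
v = v₀ + at → t = (7.5 − 10.0) / -0.6 = 4.17 s
v² = v₀² + 2aΔx → Δx = (7.5² − 10.0²)/(2·-0.6) = 36.5 m

Phase 2 (accelerating): v₀ = 7.50 m/s, a = 0.5 m/s².
v = v₀ + at = 7.50 + (0.5)(3) = 9.00 m/s
Δx = v₀t + ½at² = 7.50·3 + 0.5·0.5·3² = 24.8 m

Phase 3 (decelerating): v₀ = 9.00 m/s, a = -0.6 m/s².
v = v₀ + at → t = (0 − 9.00) / -0.6 = 15.0 s
v² = v₀² + 2aΔx → Δx = (0² − 9.00²)/(2·-0.6) = 67.5 m
Total time = 4.17 + 3.00 + 15.0 = 22.2 s

22.17 s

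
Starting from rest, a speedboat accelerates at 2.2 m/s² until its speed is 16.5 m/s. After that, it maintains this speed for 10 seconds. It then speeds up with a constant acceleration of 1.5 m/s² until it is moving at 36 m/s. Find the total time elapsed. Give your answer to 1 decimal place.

Phase 1 (accelerating): v₀ = 0 m/s, a = 2.2 m/s².
v = v₀ + at → t = (16.5 − 0) / 2.2 = 7.50 s
v² = v₀² + 2aΔx → Δx = (16.5² − 0²)/(2·2.2) = 61.9 m

Phase 2 (constant speed): v₀ = 16.5 m/s, a = 0 m/s².
v = v₀ + at = 16.5 + (0)(10) = 16.5 m/s
Δx = v₀t + ½at² = 16.5·10 + 0.5·0·10² = 165 m

Phase 3 (accelerating): v₀ = 16.5 m/s, a = 1.5 m/s².
v = v₀ + at → t = (36 − 16.5) / 1.5 = 13.0 s
v² = v₀² + 2aΔx → Δx = (36² − 16.5²)/(2·1.5) = 341 m
Total time = 7.50 + 10.0 + 13.0 = 30.5 s

30.5 s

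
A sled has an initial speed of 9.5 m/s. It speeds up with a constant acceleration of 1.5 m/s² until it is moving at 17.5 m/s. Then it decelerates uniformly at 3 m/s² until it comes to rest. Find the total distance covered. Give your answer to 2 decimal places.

Phase 1 (accelerating): v₀ = 9.50 m/s, a = 1.5 m/s².
v = v₀ + at → t = (17.5 − 9.50) / 1.5 = 5.33 s
v² = v₀² + 2aΔx → Δx = (17.5² − 9.50²)/(2·1.5) = 72.0 m

Phase 2 (decelerating): v₀ = 17.5 m/s, a = -3 m/s².
v = v₀ + at → t = (0 − 17.5) / -3 = 5.83 s
v² = v₀² + 2aΔx → Δx = (0² − 17.5²)/(2·-3) = 51.0 m
Total distance = 72.0 + 51.0 = 123 m

123.04 m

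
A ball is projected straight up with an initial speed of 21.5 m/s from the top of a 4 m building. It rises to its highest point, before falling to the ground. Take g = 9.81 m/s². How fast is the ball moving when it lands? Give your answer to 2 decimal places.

Phase 1 (rising): v₀ = 21.5 m/s, a = -9.81 m/s².
v = v₀ + at → t = (0 − 21.5) / -9.81 = 2.19 s
v² = v₀² + 2aΔx → Δx = (0² − 21.5²)/(2·-9.81) = 23.6 m

Phase 2 (falling): v₀ = 0 m/s, a = -9.81 m/s².
Falls 27.6 m from rest: t = √(2·27.6/9.81) = 2.37 s; v = g·t = 23.3 m/s.
Final speed = 23.3 m/s

23.25 m/s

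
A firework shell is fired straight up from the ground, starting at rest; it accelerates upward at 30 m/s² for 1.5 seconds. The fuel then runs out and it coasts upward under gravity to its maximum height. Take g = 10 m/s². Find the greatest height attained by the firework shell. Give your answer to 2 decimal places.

135.00 m

Phase 1 (powered ascent): v₀ = 0 m/s, a = 30 m/s².
v = v₀ + at = 0 + (30)(1.5) = 45.0 m/s
Δx = v₀t + ½at² = 0·1.5 + 0.5·30·1.5² = 33.8 m

Phase 2 (coasting upward): v₀ = 45.0 m/s, a = -10 m/s².
v = v₀ + at → t = (0 − 45.0) / -10 = 4.50 s
v² = v₀² + 2aΔx → Δx = (0² − 45.0²)/(2·-10) = 101 m
Maximum height = 33.8 + 101 = 135 m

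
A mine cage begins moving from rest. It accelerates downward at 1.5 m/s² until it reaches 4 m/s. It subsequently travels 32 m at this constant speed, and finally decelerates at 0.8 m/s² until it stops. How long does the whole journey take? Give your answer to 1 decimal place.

15.7 s

Phase 1 (accelerating): v₀ = 0 m/s, a = 1.5 m/s².
v = v₀ + at → t = (4 − 0) / 1.5 = 2.67 s
v² = v₀² + 2aΔx → Δx = (4² − 0²)/(2·1.5) = 5.33 m

Phase 2 (constant speed): v₀ = 4.00 m/s, a = 0 m/s².
Constant speed: t = d/v = 32/4.00 = 8.00 s

Phase 3 (decelerating): v₀ = 4.00 m/s, a = -0.8 m/s².
v = v₀ + at → t = (0 − 4.00) / -0.8 = 5.00 s
v² = v₀² + 2aΔx → Δx = (0² − 4.00²)/(2·-0.8) = 10.0 m
Total time = 2.67 + 8.00 + 5.00 = 15.7 s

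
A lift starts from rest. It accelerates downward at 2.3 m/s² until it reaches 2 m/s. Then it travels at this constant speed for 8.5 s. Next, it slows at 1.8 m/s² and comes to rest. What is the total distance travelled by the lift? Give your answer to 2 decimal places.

18.98 m

Phase 1 (accelerating): v₀ = 0 m/s, a = 2.3 m/s².
v = v₀ + at → t = (2 − 0) / 2.3 = 0.870 s
v² = v₀² + 2aΔx → Δx = (2² − 0²)/(2·2.3) = 0.870 m

Phase 2 (constant speed): v₀ = 2.00 m/s, a = 0 m/s².
v = v₀ + at = 2.00 + (0)(8.5) = 2.00 m/s
Δx = v₀t + ½at² = 2.00·8.5 + 0.5·0·8.5² = 17.0 m

Phase 3 (decelerating): v₀ = 2.00 m/s, a = -1.8 m/s².
v = v₀ + at → t = (0 − 2.00) / -1.8 = 1.11 s
v² = v₀² + 2aΔx → Δx = (0² − 2.00²)/(2·-1.8) = 1.11 m
Total distance = 0.870 + 17.0 + 1.11 = 19.0 m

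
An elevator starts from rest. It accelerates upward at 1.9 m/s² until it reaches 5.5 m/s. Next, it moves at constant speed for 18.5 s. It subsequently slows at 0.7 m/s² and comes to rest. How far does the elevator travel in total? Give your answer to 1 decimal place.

131.3 m

Phase 1 (accelerating): v₀ = 0 m/s, a = 1.9 m/s².
v = v₀ + at → t = (5.5 − 0) / 1.9 = 2.89 s
v² = v₀² + 2aΔx → Δx = (5.5² − 0²)/(2·1.9) = 7.96 m

Phase 2 (constant speed): v₀ = 5.50 m/s, a = 0 m/s².
v = v₀ + at = 5.50 + (0)(18.5) = 5.50 m/s
Δx = v₀t + ½at² = 5.50·18.5 + 0.5·0·18.5² = 102 m

Phase 3 (decelerating): v₀ = 5.50 m/s, a = -0.7 m/s².
v = v₀ + at → t = (0 − 5.50) / -0.7 = 7.86 s
v² = v₀² + 2aΔx → Δx = (0² − 5.50²)/(2·-0.7) = 21.6 m
Total distance = 7.96 + 102 + 21.6 = 131 m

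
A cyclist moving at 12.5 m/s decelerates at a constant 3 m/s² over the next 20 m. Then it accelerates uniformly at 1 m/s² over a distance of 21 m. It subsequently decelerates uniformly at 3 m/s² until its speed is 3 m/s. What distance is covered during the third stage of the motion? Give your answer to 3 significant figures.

11.5 m

Phase 1 (decelerating): v₀ = 12.5 m/s, a = -3 m/s².
v² = v₀² + 2aΔx = 12.5² + 2·-3·20 = 36.2 → v = 6.02 m/s
t = (v − v₀)/a = (6.02 − 12.5)/-3 = 2.16 s

Phase 2 (accelerating): v₀ = 6.02 m/s, a = 1 m/s².
v² = v₀² + 2aΔx = 6.02² + 2·1·21 = 78.2 → v = 8.85 m/s
t = (v − v₀)/a = (8.85 − 6.02)/1 = 2.83 s

Phase 3 (decelerating): v₀ = 8.85 m/s, a = -3 m/s².
v = v₀ + at → t = (3 − 8.85) / -3 = 1.95 s
v² = v₀² + 2aΔx → Δx = (3² − 8.85²)/(2·-3) = 11.5 m
Distance in phase 3 = 11.5 m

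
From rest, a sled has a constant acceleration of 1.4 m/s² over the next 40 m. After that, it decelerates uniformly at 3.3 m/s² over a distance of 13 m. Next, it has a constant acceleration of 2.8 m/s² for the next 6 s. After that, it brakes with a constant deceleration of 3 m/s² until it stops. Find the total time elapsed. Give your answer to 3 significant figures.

Phase 1 (accelerating): v₀ = 0 m/s, a = 1.4 m/s².
v² = v₀² + 2aΔx = 0² + 2·1.4·40 = 112 → v = 10.6 m/s
t = (v − v₀)/a = (10.6 − 0)/1.4 = 7.56 s

Phase 2 (decelerating): v₀ = 10.6 m/s, a = -3.3 m/s².
v² = v₀² + 2aΔx = 10.6² + 2·-3.3·13 = 26.2 → v = 5.12 m/s
t = (v − v₀)/a = (5.12 − 10.6)/-3.3 = 1.66 s

Phase 3 (accelerating): v₀ = 5.12 m/s, a = 2.8 m/s².
v = v₀ + at = 5.12 + (2.8)(6) = 21.9 m/s
Δx = v₀t + ½at² = 5.12·6 + 0.5·2.8·6² = 81.1 m

Phase 4 (decelerating): v₀ = 21.9 m/s, a = -3 m/s².
v = v₀ + at → t = (0 − 21.9) / -3 = 7.31 s
v² = v₀² + 2aΔx → Δx = (0² − 21.9²)/(2·-3) = 80.1 m
Total time = 7.56 + 1.66 + 6.00 + 7.31 = 22.5 s

22.5 s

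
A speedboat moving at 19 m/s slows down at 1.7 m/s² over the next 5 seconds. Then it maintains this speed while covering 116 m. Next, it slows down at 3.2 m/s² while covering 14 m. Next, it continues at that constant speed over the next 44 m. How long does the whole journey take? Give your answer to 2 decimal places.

27.59 s

Phase 1 (decelerating): v₀ = 19.0 m/s, a = -1.7 m/s².
v = v₀ + at = 19.0 + (-1.7)(5) = 10.5 m/s
Δx = v₀t + ½at² = 19.0·5 + 0.5·-1.7·5² = 73.8 m

Phase 2 (constant speed): v₀ = 10.5 m/s, a = 0 m/s².
Constant speed: t = d/v = 116/10.5 = 11.0 s

Phase 3 (decelerating): v₀ = 10.5 m/s, a = -3.2 m/s².
v² = v₀² + 2aΔx = 10.5² + 2·-3.2·14 = 20.6 → v = 4.54 m/s
t = (v − v₀)/a = (4.54 − 10.5)/-3.2 = 1.86 s

Phase 4 (constant speed): v₀ = 4.54 m/s, a = 0 m/s².
Constant speed: t = d/v = 44/4.54 = 9.68 s
Total time = 5.00 + 11.0 + 1.86 + 9.68 = 27.6 s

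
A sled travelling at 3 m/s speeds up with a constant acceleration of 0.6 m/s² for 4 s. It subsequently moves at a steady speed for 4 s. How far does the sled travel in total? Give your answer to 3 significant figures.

Phase 1 (accelerating): v₀ = 3.00 m/s, a = 0.6 m/s².
v = v₀ + at = 3.00 + (0.6)(4) = 5.40 m/s
Δx = v₀t + ½at² = 3.00·4 + 0.5·0.6·4² = 16.8 m

Phase 2 (constant speed): v₀ = 5.40 m/s, a = 0 m/s².
v = v₀ + at = 5.40 + (0)(4) = 5.40 m/s
Δx = v₀t + ½at² = 5.40·4 + 0.5·0·4² = 21.6 m
Total distance = 16.8 + 21.6 = 38.4 m

38.4 m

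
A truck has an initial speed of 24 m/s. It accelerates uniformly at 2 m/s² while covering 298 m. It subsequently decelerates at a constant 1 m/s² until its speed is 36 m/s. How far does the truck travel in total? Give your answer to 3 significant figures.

534 m

Phase 1 (accelerating): v₀ = 24.0 m/s, a = 2 m/s².
v² = v₀² + 2aΔx = 24.0² + 2·2·298 = 1770 → v = 42.0 m/s
t = (v − v₀)/a = (42.0 − 24.0)/2 = 9.02 s

Phase 2 (decelerating): v₀ = 42.0 m/s, a = -1 m/s².
v = v₀ + at → t = (36 − 42.0) / -1 = 6.05 s
v² = v₀² + 2aΔx → Δx = (36² − 42.0²)/(2·-1) = 236 m
Total distance = 298 + 236 = 534 m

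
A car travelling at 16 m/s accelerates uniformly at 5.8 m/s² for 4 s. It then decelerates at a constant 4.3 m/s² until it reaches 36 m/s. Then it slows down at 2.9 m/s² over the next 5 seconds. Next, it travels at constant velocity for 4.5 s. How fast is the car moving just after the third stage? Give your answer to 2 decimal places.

21.50 m/s

Phase 1 (accelerating): v₀ = 16.0 m/s, a = 5.8 m/s².
v = v₀ + at = 16.0 + (5.8)(4) = 39.2 m/s
Δx = v₀t + ½at² = 16.0·4 + 0.5·5.8·4² = 110 m

Phase 2 (decelerating): v₀ = 39.2 m/s, a = -4.3 m/s².
v = v₀ + at → t = (36 − 39.2) / -4.3 = 0.744 s
v² = v₀² + 2aΔx → Δx = (36² − 39.2²)/(2·-4.3) = 28.0 m

Phase 3 (decelerating): v₀ = 36.0 m/s, a = -2.9 m/s².
v = v₀ + at = 36.0 + (-2.9)(5) = 21.5 m/s
Δx = v₀t + ½at² = 36.0·5 + 0.5·-2.9·5² = 144 m
Speed at end of phase 3 = 21.5 m/s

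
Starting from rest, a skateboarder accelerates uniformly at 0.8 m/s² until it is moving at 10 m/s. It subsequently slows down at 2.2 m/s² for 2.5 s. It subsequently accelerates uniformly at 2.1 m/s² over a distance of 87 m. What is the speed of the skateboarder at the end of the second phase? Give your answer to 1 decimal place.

Phase 1 (accelerating): v₀ = 0 m/s, a = 0.8 m/s².
v = v₀ + at → t = (10 − 0) / 0.8 = 12.5 s
v² = v₀² + 2aΔx → Δx = (10² − 0²)/(2·0.8) = 62.5 m

Phase 2 (decelerating): v₀ = 10.0 m/s, a = -2.2 m/s².
v = v₀ + at = 10.0 + (-2.2)(2.5) = 4.50 m/s
Δx = v₀t + ½at² = 10.0·2.5 + 0.5·-2.2·2.5² = 18.1 m
Speed at end of phase 2 = 4.50 m/s

4.5 m/s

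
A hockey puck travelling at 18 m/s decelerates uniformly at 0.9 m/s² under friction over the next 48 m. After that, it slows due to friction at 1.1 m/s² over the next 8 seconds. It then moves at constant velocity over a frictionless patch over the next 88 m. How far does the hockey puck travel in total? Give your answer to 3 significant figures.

224 m

Phase 1 (decelerating): v₀ = 18.0 m/s, a = -0.9 m/s².
v² = v₀² + 2aΔx = 18.0² + 2·-0.9·48 = 238 → v = 15.4 m/s
t = (v − v₀)/a = (15.4 − 18.0)/-0.9 = 2.87 s

Phase 2 (decelerating): v₀ = 15.4 m/s, a = -1.1 m/s².
v = v₀ + at = 15.4 + (-1.1)(8) = 6.61 m/s
Δx = v₀t + ½at² = 15.4·8 + 0.5·-1.1·8² = 88.1 m

Phase 3 (constant speed): v₀ = 6.61 m/s, a = 0 m/s².
Constant speed: t = d/v = 88/6.61 = 13.3 s
Total distance = 48.0 + 88.1 + 88.0 = 224 m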